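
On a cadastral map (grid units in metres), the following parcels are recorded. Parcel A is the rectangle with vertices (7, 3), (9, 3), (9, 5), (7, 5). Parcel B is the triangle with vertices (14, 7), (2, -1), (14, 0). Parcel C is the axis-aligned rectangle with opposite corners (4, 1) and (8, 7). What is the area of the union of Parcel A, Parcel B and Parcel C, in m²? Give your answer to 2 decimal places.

64.67

By inclusion–exclusion:
Individual areas: |Parcel A| = 4, |Parcel B| = 42, |Parcel C| = 24.
|Parcel A∩Parcel B| = 0.3333.
|Parcel A∩Parcel C|: x∈[7,8], y∈[3,5] → 1·2 = 2.
|Parcel B∩Parcel C| = 3.
|Parcel A∩Parcel B∩Parcel C| = 0.
|Parcel A ∪ Parcel B ∪ Parcel C| = 70 − 5.3333 + 0 = 64.67.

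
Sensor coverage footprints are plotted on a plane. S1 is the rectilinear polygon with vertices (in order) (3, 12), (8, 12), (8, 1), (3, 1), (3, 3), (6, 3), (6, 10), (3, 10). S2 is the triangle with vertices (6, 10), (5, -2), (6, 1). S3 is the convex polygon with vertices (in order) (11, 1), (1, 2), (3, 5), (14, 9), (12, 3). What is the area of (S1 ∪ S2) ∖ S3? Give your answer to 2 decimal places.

|S1 ∪ S2| = 37.1667.
|(S1 ∪ S2) ∩ S3| = 15.5442.
|(S1 ∪ S2) ∖ S3| = 37.1667 − 15.5442 = 21.62.

21.62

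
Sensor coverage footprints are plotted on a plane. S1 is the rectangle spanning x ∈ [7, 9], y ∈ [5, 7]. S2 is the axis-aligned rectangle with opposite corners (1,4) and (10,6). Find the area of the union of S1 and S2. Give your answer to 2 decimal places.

By inclusion–exclusion:
Individual areas: |S1| = 4, |S2| = 18.
|S1∩S2|: x∈[7,9], y∈[5,6] → 2·1 = 2.
|S1 ∪ S2| = 22 − 2 = 20.00.

20.00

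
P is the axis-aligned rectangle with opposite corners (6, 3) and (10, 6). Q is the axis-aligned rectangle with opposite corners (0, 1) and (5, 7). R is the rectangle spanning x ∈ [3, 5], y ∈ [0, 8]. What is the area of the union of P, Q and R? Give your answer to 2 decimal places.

46.00

By inclusion–exclusion:
Individual areas: |P| = 12, |Q| = 30, |R| = 16.
|P∩Q| = 0 (no overlap).
|P∩R| = 0 (no overlap).
|Q∩R|: x∈[3,5], y∈[1,7] → 2·6 = 12.
|P∩Q∩R| = 0.
|P ∪ Q ∪ R| = 58 − 12 + 0 = 46.00.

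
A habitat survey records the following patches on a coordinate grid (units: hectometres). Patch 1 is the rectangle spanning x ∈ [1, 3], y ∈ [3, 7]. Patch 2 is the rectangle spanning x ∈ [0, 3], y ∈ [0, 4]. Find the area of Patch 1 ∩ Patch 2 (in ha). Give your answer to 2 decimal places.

2.00

|Patch 1∩Patch 2|: x∈[1,3], y∈[3,4] → 2·1 = 2.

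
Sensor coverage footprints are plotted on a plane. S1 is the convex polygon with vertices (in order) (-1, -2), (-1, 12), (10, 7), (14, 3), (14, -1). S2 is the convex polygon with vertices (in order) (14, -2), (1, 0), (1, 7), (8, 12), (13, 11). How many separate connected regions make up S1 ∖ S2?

2

S1 ∖ S2 splits into 2 disjoint pieces (area 42.0174, area 1.0034).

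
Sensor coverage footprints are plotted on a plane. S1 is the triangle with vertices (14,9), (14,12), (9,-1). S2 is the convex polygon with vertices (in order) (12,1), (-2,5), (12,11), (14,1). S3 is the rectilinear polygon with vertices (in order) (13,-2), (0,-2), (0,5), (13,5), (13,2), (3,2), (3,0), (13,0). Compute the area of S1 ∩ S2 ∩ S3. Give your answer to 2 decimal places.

The intersection is the polygon with vertices (10.5,2), (10.154,2), (11.308,5), (12,5).
By the shoelace formula its area is 1.56.

1.56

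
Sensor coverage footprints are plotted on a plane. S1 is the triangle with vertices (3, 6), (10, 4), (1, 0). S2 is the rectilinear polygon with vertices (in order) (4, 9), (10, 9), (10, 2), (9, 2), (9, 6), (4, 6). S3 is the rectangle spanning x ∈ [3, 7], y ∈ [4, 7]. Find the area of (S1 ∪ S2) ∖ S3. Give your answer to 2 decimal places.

35.92

|S1 ∪ S2| = 44.6349.
|(S1 ∪ S2) ∩ S3| = 8.7143.
|(S1 ∪ S2) ∖ S3| = 44.6349 − 8.7143 = 35.92.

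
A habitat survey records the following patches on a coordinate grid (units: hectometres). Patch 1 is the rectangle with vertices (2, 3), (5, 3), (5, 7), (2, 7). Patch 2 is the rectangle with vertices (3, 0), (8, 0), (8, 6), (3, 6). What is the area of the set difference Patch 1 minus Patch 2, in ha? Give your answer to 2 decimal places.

|Patch 1∩Patch 2|: x∈[3,5], y∈[3,6] → 2·3 = 6.
|Patch 1| = 12.
|Patch 1 ∖ Patch 2| = |Patch 1| − |Patch 1∩Patch 2| = 12 − 6 = 6.00.

6.00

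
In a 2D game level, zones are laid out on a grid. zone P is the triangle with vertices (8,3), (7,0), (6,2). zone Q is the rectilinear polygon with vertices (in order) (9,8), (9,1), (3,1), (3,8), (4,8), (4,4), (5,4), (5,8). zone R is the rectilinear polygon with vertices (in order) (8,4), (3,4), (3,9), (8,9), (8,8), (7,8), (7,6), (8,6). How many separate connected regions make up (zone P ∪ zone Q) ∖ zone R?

(zone P ∪ zone Q) ∖ zone R is a single connected region.

1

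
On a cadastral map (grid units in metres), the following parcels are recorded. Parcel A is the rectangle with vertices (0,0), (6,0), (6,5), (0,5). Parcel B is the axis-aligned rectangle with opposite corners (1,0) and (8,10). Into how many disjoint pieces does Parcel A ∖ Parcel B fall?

Parcel A ∖ Parcel B is a single connected region.

1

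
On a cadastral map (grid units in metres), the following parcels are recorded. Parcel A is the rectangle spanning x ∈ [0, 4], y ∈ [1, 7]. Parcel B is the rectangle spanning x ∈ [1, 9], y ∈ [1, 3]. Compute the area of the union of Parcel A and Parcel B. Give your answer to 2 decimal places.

34.00

By inclusion–exclusion:
Individual areas: |Parcel A| = 24, |Parcel B| = 16.
|Parcel A∩Parcel B|: x∈[1,4], y∈[1,3] → 3·2 = 6.
|Parcel A ∪ Parcel B| = 40 − 6 = 34.00.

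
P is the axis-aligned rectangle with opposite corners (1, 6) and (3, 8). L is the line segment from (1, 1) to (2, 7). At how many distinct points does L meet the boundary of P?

The segment meets the boundary at (1.833,6).

1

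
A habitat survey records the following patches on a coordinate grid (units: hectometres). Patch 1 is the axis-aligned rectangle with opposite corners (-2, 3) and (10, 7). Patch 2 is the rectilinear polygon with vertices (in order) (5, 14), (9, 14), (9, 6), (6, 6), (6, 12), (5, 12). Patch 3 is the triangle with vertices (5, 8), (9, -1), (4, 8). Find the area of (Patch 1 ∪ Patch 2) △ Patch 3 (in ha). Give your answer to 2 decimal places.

70.17

|Patch 1 ∪ Patch 2| = 71.
|(Patch 1 ∪ Patch 2) ∩ Patch 3| = 2.6667.
|(Patch 1 ∪ Patch 2) △ Patch 3| = 71 + 4.5 − 5.3333 = 70.17.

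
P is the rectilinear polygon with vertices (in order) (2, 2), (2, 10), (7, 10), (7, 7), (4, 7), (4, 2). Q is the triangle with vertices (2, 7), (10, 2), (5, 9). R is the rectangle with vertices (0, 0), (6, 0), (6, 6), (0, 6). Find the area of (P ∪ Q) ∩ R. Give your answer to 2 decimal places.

The region (P ∪ Q) ∩ R is the polygon with vertices (4,5.75), (4,2), (2,2), (2,6), (6,6), (6,4.5).
By the shoelace formula its area is 9.75.

9.75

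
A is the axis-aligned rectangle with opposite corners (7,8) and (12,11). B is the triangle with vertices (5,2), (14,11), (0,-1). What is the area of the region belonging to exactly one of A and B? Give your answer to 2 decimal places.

|A| = 15, |B| = 9, |A∩B| = 0.4643.
|A △ B| = |A| + |B| − 2·|A∩B| = 15 + 9 − 0.9286 = 23.07.

23.07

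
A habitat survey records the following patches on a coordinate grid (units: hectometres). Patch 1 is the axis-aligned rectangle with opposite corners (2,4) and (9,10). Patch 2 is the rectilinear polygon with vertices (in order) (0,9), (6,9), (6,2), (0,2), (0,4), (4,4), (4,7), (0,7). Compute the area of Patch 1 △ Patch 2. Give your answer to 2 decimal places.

|Patch 1| = 42, |Patch 2| = 30, |Patch 1∩Patch 2| = 14.
|Patch 1 △ Patch 2| = |Patch 1| + |Patch 2| − 2·|Patch 1∩Patch 2| = 42 + 30 − 28 = 44.00.

44.00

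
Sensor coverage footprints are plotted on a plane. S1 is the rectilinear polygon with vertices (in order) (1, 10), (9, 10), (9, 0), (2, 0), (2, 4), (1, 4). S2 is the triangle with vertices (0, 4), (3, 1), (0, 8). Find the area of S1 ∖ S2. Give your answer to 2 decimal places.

|S1| = 76, |S1∩S2| = 1.2619.
|S1 ∖ S2| = |S1| − |S1∩S2| = 76 − 1.2619 = 74.74.

74.74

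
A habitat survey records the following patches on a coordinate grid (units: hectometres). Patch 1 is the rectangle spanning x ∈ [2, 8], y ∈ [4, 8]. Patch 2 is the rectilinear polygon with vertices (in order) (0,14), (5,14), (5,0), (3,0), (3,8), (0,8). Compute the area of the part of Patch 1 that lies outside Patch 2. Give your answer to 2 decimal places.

16.00

|Patch 1| = 24, |Patch 1∩Patch 2| = 8.
|Patch 1 ∖ Patch 2| = |Patch 1| − |Patch 1∩Patch 2| = 24 − 8 = 16.00.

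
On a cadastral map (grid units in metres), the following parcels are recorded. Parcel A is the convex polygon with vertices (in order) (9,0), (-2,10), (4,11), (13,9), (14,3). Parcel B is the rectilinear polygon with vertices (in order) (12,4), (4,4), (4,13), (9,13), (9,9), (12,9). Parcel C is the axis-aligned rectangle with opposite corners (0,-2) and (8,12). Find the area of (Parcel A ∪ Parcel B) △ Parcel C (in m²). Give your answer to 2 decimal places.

|Parcel A ∪ Parcel B| = 109.4414.
|(Parcel A ∪ Parcel B) ∩ Parcel C| = 54.4667.
|(Parcel A ∪ Parcel B) △ Parcel C| = 109.4414 + 112 − 108.9333 = 112.51.

112.51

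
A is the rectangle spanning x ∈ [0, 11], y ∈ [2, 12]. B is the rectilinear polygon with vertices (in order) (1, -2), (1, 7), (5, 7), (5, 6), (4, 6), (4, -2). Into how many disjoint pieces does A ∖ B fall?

A ∖ B is a single connected region.

1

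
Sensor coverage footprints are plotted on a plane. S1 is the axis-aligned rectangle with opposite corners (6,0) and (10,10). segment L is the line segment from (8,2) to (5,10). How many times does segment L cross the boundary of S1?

The segment meets the boundary at (6,7.333).

1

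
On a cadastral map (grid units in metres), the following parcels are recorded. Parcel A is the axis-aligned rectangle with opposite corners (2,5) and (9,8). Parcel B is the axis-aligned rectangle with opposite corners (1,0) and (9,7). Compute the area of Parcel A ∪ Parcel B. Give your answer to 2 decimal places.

By inclusion–exclusion:
Individual areas: |Parcel A| = 21, |Parcel B| = 56.
|Parcel A∩Parcel B|: x∈[2,9], y∈[5,7] → 7·2 = 14.
|Parcel A ∪ Parcel B| = 77 − 14 = 63.00.

63.00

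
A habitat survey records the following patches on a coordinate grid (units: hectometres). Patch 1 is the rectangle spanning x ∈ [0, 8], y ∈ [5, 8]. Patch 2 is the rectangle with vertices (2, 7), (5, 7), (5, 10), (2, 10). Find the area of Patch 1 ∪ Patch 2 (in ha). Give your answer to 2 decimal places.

By inclusion–exclusion:
Individual areas: |Patch 1| = 24, |Patch 2| = 9.
|Patch 1∩Patch 2|: x∈[2,5], y∈[7,8] → 3·1 = 3.
|Patch 1 ∪ Patch 2| = 33 − 3 = 30.00.

30.00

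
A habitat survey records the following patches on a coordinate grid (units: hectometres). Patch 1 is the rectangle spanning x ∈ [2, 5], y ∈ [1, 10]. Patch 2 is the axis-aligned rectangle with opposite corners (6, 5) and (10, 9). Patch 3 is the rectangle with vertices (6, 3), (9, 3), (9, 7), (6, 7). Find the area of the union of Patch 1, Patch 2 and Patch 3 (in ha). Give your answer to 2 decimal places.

By inclusion–exclusion:
Individual areas: |Patch 1| = 27, |Patch 2| = 16, |Patch 3| = 12.
|Patch 1∩Patch 2| = 0 (no overlap).
|Patch 1∩Patch 3| = 0 (no overlap).
|Patch 2∩Patch 3|: x∈[6,9], y∈[5,7] → 3·2 = 6.
|Patch 1∩Patch 2∩Patch 3| = 0.
|Patch 1 ∪ Patch 2 ∪ Patch 3| = 55 − 6 + 0 = 49.00.

49.00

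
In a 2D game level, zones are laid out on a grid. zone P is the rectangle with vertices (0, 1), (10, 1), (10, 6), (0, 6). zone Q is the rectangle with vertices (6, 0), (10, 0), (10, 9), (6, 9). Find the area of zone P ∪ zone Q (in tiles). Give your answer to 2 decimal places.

By inclusion–exclusion:
Individual areas: |zone P| = 50, |zone Q| = 36.
|zone P∩zone Q|: x∈[6,10], y∈[1,6] → 4·5 = 20.
|zone P ∪ zone Q| = 86 − 20 = 66.00.

66.00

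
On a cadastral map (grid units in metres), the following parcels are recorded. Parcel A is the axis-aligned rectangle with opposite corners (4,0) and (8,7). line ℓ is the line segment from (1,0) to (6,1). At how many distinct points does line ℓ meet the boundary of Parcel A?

1

The segment meets the boundary at (4,0.6).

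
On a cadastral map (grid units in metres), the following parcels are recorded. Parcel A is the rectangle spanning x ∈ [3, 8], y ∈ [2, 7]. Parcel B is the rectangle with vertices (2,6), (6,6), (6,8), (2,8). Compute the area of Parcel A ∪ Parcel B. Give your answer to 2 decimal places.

By inclusion–exclusion:
Individual areas: |Parcel A| = 25, |Parcel B| = 8.
|Parcel A∩Parcel B|: x∈[3,6], y∈[6,7] → 3·1 = 3.
|Parcel A ∪ Parcel B| = 33 − 3 = 30.00.

30.00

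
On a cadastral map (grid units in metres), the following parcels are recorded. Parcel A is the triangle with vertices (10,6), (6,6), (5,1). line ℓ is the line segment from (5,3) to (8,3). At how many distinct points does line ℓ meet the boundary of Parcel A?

The segment meets the boundary at (7,3), (5.4,3).

2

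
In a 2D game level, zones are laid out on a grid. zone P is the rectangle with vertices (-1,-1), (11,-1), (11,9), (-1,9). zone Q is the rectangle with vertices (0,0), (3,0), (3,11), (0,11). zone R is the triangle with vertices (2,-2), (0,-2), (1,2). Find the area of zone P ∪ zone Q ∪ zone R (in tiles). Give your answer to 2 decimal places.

127.75

By inclusion–exclusion:
Individual areas: |zone P| = 120, |zone Q| = 33, |zone R| = 4.
|zone P∩zone Q|: x∈[0,3], y∈[0,9] → 3·9 = 27.
|zone P∩zone R| = 2.25.
|zone Q∩zone R| = 1.
|zone P∩zone Q∩zone R| = 1.
|zone P ∪ zone Q ∪ zone R| = 157 − 30.25 + 1 = 127.75.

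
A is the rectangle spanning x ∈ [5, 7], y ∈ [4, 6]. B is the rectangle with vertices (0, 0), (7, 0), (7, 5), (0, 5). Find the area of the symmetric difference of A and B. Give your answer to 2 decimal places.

35.00

|A∩B|: x∈[5,7], y∈[4,5] → 2·1 = 2.
|A △ B| = |A| + |B| − 2·|A∩B| = 4 + 35 − 4 = 35.00.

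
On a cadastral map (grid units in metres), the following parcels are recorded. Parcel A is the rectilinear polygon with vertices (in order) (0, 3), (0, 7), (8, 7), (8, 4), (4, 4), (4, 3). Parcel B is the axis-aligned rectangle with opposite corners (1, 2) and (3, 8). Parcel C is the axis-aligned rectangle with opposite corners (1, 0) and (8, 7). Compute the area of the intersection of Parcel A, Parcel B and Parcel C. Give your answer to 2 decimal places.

The intersection is the polygon with vertices (3,3), (1,3), (1,7), (3,7).
By the shoelace formula its area is 8.00.

8.00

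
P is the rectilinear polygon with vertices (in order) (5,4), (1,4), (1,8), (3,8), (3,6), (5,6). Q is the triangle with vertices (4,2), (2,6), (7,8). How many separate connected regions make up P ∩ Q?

1

P ∩ Q is a single connected region.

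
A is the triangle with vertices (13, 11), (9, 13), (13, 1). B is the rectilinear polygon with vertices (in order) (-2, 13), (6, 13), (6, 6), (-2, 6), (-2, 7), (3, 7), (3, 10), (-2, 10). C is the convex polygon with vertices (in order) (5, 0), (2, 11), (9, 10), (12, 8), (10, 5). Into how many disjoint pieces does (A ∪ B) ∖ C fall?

(A ∪ B) ∖ C splits into 3 disjoint pieces (area 18.3492, area 21.2792, area 5.2424).

3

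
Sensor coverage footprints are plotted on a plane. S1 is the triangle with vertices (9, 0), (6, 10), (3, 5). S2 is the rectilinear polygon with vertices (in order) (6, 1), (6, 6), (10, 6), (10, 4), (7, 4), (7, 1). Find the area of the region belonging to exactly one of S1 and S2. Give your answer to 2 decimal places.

23.67

|S1| = 22.5, |S2| = 11, |S1∩S2| = 4.9167.
|S1 △ S2| = |S1| + |S2| − 2·|S1∩S2| = 22.5 + 11 − 9.8333 = 23.67.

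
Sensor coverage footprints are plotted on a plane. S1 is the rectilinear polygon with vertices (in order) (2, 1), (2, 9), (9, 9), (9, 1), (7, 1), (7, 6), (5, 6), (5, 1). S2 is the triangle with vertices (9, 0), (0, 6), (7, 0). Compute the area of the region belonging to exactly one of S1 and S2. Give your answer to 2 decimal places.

|S1| = 46, |S2| = 6, |S1∩S2| = 2.0833.
|S1 △ S2| = |S1| + |S2| − 2·|S1∩S2| = 46 + 6 − 4.1667 = 47.83.

47.83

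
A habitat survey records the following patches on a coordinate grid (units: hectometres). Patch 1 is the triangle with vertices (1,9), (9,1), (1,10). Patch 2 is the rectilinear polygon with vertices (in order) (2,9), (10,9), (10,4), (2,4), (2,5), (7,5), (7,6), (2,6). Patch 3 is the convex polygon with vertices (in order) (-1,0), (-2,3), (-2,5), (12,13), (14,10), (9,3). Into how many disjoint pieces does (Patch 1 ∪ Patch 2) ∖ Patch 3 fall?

3

(Patch 1 ∪ Patch 2) ∖ Patch 3 splits into 3 disjoint pieces (area 3.5089, area 0.0571, area 0.135).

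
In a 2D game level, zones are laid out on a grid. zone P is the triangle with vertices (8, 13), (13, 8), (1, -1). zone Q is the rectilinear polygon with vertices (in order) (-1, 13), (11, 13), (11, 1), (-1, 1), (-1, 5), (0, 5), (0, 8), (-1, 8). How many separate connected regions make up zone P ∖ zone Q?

zone P ∖ zone Q splits into 2 disjoint pieces (area 3.5, area 1.6667).

2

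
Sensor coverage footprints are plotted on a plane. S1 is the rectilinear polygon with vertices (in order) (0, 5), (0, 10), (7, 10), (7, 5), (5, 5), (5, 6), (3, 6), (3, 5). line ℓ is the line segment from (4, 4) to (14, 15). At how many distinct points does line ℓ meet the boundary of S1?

2

The segment meets the boundary at (7,7.3), (5,5.1).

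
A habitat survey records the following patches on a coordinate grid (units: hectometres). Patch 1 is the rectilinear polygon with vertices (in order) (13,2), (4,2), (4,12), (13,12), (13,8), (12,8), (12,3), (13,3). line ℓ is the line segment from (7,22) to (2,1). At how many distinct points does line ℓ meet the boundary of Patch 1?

The segment meets the boundary at (4,9.4), (4.619,12).

2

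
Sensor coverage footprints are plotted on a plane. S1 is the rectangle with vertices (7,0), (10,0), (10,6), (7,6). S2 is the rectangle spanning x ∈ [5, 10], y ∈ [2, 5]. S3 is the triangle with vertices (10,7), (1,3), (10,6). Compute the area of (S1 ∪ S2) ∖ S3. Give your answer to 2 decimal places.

|S1 ∪ S2| = 24.
|(S1 ∪ S2) ∩ S3| = 1.9861.
|(S1 ∪ S2) ∖ S3| = 24 − 1.9861 = 22.01.

22.01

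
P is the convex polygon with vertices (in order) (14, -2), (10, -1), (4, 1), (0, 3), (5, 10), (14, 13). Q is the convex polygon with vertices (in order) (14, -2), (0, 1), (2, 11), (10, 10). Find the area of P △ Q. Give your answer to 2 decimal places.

58.11

|P| = 134, |Q| = 119, |P∩Q| = 97.4444.
|P △ Q| = |P| + |Q| − 2·|P∩Q| = 134 + 119 − 194.8889 = 58.11.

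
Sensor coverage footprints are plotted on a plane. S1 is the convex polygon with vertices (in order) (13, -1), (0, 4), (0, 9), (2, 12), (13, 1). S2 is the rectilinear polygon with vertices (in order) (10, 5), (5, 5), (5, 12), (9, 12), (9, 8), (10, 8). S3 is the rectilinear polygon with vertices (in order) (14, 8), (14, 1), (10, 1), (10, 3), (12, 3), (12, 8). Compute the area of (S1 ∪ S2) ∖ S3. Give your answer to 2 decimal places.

92.00

|S1 ∪ S2| = 96.
|(S1 ∪ S2) ∩ S3| = 4.
|(S1 ∪ S2) ∖ S3| = 96 − 4 = 92.00.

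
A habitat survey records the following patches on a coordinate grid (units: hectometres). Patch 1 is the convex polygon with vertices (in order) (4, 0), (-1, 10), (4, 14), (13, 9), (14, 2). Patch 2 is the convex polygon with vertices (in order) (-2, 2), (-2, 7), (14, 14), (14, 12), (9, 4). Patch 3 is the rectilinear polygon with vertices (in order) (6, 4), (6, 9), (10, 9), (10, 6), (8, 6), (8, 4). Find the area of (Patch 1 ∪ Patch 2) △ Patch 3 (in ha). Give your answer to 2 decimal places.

148.40

|Patch 1 ∪ Patch 2| = 164.3961.
|(Patch 1 ∪ Patch 2) ∩ Patch 3| = 16.
|(Patch 1 ∪ Patch 2) △ Patch 3| = 164.3961 + 16 − 32 = 148.40.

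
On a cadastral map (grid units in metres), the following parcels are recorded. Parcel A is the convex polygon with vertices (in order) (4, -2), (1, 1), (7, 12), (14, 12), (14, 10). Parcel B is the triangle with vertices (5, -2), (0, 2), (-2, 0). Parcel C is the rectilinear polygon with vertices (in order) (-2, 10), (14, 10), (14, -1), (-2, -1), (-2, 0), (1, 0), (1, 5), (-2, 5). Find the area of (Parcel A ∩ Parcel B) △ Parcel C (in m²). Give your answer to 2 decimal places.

|Parcel A ∩ Parcel B| = 1.5678.
|(Parcel A ∩ Parcel B) ∩ Parcel C| = 1.0174.
|(Parcel A ∩ Parcel B) △ Parcel C| = 1.5678 + 161 − 2.0348 = 160.53.

160.53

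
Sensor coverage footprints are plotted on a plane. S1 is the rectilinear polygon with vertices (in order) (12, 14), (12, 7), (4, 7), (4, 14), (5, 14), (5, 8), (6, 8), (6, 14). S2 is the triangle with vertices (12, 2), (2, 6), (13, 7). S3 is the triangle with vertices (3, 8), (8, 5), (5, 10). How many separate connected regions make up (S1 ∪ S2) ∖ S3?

4

(S1 ∪ S2) ∖ S3 splits into 4 disjoint pieces (area 41.4667, area 0.1333, area 4.5, area 25.951).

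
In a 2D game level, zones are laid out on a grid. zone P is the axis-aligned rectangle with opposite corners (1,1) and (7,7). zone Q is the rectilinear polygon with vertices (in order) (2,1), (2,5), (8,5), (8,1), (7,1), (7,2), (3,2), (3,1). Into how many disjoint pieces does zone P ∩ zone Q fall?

zone P ∩ zone Q is a single connected region.

1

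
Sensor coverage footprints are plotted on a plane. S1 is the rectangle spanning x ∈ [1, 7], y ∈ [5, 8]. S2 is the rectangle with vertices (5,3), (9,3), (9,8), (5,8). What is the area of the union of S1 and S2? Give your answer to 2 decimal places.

32.00

By inclusion–exclusion:
Individual areas: |S1| = 18, |S2| = 20.
|S1∩S2|: x∈[5,7], y∈[5,8] → 2·3 = 6.
|S1 ∪ S2| = 38 − 6 = 32.00.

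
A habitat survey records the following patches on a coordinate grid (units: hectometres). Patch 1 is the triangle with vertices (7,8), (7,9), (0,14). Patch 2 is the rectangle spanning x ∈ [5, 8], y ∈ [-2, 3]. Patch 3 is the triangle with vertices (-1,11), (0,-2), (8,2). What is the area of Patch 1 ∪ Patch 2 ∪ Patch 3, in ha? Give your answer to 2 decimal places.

By inclusion–exclusion:
Individual areas: |Patch 1| = 3.5, |Patch 2| = 15, |Patch 3| = 54.
|Patch 1∩Patch 2| = 0.
|Patch 1∩Patch 3| = 0.
|Patch 2∩Patch 3| = 4.75.
|Patch 1∩Patch 2∩Patch 3| = 0.
|Patch 1 ∪ Patch 2 ∪ Patch 3| = 72.5 − 4.75 + 0 = 67.75.

67.75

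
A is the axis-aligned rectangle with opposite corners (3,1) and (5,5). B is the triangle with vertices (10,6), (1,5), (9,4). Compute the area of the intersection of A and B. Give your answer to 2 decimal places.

The intersection is the polygon with vertices (3,5), (5,5), (5,4.5), (3,4.75).
By the shoelace formula its area is 0.75.

0.75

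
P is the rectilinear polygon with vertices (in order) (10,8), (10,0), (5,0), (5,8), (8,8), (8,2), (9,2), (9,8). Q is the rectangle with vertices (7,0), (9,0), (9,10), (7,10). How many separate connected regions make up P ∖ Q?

P ∖ Q splits into 2 disjoint pieces (area 8, area 16).

2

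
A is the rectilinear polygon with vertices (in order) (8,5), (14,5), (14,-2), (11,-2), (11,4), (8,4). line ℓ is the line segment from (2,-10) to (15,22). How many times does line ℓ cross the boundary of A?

The segment meets the boundary at (8.094,5), (8,4.769).

2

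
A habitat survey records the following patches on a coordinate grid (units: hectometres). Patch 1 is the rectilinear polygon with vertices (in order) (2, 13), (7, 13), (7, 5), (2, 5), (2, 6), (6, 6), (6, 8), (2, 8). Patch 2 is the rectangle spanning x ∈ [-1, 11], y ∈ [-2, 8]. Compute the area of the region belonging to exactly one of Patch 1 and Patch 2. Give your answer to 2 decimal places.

|Patch 1| = 32, |Patch 2| = 120, |Patch 1∩Patch 2| = 7.
|Patch 1 △ Patch 2| = |Patch 1| + |Patch 2| − 2·|Patch 1∩Patch 2| = 32 + 120 − 14 = 138.00.

138.00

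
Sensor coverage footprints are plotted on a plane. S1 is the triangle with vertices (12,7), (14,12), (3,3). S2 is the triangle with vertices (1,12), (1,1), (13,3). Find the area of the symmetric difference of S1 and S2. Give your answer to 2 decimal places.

|S1| = 18.5, |S2| = 66, |S1∩S2| = 5.6117.
|S1 △ S2| = |S1| + |S2| − 2·|S1∩S2| = 18.5 + 66 − 11.2235 = 73.28.

73.28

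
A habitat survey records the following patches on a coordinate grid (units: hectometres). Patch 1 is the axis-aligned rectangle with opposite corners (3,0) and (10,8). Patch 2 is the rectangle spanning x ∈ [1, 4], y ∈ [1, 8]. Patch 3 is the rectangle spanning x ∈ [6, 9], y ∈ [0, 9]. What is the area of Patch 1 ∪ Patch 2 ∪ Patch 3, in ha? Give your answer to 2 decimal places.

73.00

By inclusion–exclusion:
Individual areas: |Patch 1| = 56, |Patch 2| = 21, |Patch 3| = 27.
|Patch 1∩Patch 2|: x∈[3,4], y∈[1,8] → 1·7 = 7.
|Patch 1∩Patch 3|: x∈[6,9], y∈[0,8] → 3·8 = 24.
|Patch 2∩Patch 3| = 0 (no overlap).
|Patch 1∩Patch 2∩Patch 3| = 0.
|Patch 1 ∪ Patch 2 ∪ Patch 3| = 104 − 31 + 0 = 73.00.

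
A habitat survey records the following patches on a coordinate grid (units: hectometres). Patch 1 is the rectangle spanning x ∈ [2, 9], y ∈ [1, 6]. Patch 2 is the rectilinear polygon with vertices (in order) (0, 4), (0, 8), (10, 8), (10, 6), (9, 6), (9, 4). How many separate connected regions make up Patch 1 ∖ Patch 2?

Patch 1 ∖ Patch 2 is a single connected region.

1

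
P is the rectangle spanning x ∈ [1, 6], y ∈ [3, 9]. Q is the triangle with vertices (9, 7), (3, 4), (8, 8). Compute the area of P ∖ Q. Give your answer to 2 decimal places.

28.65

|P| = 30, |P∩Q| = 1.35.
|P ∖ Q| = |P| − |P∩Q| = 30 − 1.35 = 28.65.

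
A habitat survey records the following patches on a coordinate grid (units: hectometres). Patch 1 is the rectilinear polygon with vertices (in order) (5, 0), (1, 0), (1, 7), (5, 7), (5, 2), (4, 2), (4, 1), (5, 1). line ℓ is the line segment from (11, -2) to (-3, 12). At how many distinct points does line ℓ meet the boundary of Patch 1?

The segment meets the boundary at (2,7), (5,4).

2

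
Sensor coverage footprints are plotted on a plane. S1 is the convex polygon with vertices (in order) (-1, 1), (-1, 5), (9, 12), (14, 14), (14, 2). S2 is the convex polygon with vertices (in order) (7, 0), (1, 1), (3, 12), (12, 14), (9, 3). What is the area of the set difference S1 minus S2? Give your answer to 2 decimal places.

|S1| = 127.5, |S1∩S2| = 71.1419.
|S1 ∖ S2| = |S1| − |S1∩S2| = 127.5 − 71.1419 = 56.36.

56.36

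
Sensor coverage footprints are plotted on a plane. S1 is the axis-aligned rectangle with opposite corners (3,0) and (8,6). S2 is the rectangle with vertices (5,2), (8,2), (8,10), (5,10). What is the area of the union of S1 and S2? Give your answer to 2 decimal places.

By inclusion–exclusion:
Individual areas: |S1| = 30, |S2| = 24.
|S1∩S2|: x∈[5,8], y∈[2,6] → 3·4 = 12.
|S1 ∪ S2| = 54 − 12 = 42.00.

42.00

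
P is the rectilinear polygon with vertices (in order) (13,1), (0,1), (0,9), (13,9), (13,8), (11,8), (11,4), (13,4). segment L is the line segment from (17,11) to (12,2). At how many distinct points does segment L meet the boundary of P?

The segment meets the boundary at (13,3.8).

1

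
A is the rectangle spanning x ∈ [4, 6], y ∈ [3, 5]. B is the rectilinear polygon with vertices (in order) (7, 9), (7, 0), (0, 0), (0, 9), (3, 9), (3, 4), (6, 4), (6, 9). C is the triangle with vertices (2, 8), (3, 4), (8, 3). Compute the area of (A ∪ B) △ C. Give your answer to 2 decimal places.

48.77

|A ∪ B| = 50.
|(A ∪ B) ∩ C| = 5.3667.
|(A ∪ B) △ C| = 50 + 9.5 − 10.7333 = 48.77.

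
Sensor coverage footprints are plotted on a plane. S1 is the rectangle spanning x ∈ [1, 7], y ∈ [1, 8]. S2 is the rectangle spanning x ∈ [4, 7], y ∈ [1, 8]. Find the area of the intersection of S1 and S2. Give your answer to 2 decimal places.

|S1∩S2|: x∈[4,7], y∈[1,8] → 3·7 = 21.

21.00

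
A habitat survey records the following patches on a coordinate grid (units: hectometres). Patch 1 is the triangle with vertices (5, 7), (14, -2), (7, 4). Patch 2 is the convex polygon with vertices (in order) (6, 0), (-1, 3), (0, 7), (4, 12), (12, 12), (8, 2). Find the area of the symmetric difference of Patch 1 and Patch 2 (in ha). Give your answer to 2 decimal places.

98.39

|Patch 1| = 4.5, |Patch 2| = 98.5, |Patch 1∩Patch 2| = 2.3055.
|Patch 1 △ Patch 2| = |Patch 1| + |Patch 2| − 2·|Patch 1∩Patch 2| = 4.5 + 98.5 − 4.6109 = 98.39.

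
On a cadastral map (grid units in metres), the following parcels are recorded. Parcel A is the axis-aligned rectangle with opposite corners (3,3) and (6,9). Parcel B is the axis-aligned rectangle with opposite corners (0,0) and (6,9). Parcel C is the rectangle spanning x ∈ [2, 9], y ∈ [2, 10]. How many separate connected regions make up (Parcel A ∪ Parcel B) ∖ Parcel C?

(Parcel A ∪ Parcel B) ∖ Parcel C is a single connected region.

1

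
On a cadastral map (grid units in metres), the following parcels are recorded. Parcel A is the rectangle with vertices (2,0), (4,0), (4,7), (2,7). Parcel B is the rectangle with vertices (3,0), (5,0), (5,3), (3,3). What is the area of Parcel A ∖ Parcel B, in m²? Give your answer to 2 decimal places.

|Parcel A∩Parcel B|: x∈[3,4], y∈[0,3] → 1·3 = 3.
|Parcel A| = 14.
|Parcel A ∖ Parcel B| = |Parcel A| − |Parcel A∩Parcel B| = 14 − 3 = 11.00.

11.00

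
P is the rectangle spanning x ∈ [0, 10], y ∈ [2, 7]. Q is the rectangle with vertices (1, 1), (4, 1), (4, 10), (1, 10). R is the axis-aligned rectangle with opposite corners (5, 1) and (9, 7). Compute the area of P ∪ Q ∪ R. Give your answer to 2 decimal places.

66.00

By inclusion–exclusion:
Individual areas: |P| = 50, |Q| = 27, |R| = 24.
|P∩Q|: x∈[1,4], y∈[2,7] → 3·5 = 15.
|P∩R|: x∈[5,9], y∈[2,7] → 4·5 = 20.
|Q∩R| = 0 (no overlap).
|P∩Q∩R| = 0.
|P ∪ Q ∪ R| = 101 − 35 + 0 = 66.00.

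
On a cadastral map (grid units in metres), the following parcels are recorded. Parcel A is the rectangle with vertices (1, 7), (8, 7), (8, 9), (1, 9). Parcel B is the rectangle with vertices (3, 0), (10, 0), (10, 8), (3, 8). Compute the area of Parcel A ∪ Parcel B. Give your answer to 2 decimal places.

65.00

By inclusion–exclusion:
Individual areas: |Parcel A| = 14, |Parcel B| = 56.
|Parcel A∩Parcel B|: x∈[3,8], y∈[7,8] → 5·1 = 5.
|Parcel A ∪ Parcel B| = 70 − 5 = 65.00.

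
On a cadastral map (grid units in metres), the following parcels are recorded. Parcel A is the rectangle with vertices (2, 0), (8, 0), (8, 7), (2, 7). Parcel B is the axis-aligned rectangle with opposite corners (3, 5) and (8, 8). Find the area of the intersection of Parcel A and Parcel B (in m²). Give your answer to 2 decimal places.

10.00

|Parcel A∩Parcel B|: x∈[3,8], y∈[5,7] → 5·2 = 10.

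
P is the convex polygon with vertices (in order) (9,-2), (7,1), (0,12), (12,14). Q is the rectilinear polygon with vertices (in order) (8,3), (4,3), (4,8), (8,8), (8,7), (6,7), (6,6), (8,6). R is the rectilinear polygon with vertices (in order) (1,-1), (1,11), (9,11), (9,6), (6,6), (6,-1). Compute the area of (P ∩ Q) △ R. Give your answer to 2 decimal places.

|P ∩ Q| = 15.6558.
|(P ∩ Q) ∩ R| = 9.6558.
|(P ∩ Q) △ R| = 15.6558 + 75 − 19.3117 = 71.34.

71.34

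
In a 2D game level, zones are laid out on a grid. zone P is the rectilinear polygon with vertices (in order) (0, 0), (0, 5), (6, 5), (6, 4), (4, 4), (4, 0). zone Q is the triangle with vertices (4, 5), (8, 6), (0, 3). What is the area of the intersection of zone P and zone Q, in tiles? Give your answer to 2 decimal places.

The intersection is the polygon with vertices (5.333,5), (0,3), (4,5).
By the shoelace formula its area is 1.33.

1.33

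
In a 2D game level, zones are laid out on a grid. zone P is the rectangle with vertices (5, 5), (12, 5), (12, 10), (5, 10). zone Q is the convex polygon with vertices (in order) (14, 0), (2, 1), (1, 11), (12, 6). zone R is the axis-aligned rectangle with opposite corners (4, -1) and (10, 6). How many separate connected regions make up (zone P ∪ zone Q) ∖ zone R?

(zone P ∪ zone Q) ∖ zone R is a single connected region.

1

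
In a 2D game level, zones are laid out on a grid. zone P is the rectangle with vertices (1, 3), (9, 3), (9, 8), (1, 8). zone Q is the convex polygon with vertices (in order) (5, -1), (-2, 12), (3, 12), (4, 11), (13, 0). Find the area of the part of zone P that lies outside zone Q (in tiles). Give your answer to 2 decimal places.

|zone P| = 40, |zone P∩zone Q| = 32.8756.
|zone P ∖ zone Q| = |zone P| − |zone P∩zone Q| = 40 − 32.8756 = 7.12.

7.12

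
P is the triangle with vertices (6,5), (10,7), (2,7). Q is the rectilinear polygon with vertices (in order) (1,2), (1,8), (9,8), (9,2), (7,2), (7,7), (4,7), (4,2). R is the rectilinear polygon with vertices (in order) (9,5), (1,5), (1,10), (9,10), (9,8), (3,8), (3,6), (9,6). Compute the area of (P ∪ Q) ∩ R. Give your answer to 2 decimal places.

10.75

|P ∪ Q| = 38.
|(P ∪ Q) ∩ R| = 10.75.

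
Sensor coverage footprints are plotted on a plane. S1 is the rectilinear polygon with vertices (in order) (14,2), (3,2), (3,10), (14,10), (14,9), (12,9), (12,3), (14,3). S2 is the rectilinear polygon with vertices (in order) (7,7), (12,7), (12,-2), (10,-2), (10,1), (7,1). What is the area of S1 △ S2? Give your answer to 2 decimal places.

62.00

|S1| = 76, |S2| = 36, |S1∩S2| = 25.
|S1 △ S2| = |S1| + |S2| − 2·|S1∩S2| = 76 + 36 − 50 = 62.00.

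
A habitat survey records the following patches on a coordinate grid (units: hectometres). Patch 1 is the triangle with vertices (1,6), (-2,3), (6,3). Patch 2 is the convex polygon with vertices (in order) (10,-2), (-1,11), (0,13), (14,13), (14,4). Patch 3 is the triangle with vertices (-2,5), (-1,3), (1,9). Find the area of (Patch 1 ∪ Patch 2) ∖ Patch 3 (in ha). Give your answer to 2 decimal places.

|Patch 1 ∪ Patch 2| = 152.4675.
|(Patch 1 ∪ Patch 2) ∩ Patch 3| = 0.4271.
|(Patch 1 ∪ Patch 2) ∖ Patch 3| = 152.4675 − 0.4271 = 152.04.

152.04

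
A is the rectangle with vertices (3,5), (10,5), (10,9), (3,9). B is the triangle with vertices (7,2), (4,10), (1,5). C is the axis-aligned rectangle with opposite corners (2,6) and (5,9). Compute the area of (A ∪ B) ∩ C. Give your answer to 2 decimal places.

The region (A ∪ B) ∩ C is the polygon with vertices (3,8.333), (3,9), (3.4,9), (4.375,9), (5,9), (5,6), (2,6), (2,6.667).
By the shoelace formula its area is 7.50.

7.50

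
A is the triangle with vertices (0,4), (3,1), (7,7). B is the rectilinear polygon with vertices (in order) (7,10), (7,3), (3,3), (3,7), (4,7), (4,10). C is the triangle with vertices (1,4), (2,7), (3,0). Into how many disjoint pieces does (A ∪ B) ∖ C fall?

2

(A ∪ B) ∖ C splits into 2 disjoint pieces (area 28.1305, area 1.25).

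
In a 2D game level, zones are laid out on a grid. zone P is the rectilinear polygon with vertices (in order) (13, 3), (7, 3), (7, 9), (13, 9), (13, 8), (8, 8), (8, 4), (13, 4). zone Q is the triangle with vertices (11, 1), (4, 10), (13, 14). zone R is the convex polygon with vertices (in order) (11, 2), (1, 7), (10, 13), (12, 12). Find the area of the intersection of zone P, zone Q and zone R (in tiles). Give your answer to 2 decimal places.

9.24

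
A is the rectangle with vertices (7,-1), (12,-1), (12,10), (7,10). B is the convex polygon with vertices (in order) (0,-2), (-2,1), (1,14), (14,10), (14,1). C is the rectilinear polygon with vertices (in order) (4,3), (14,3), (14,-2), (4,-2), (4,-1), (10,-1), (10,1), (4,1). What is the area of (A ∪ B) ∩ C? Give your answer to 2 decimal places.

|A ∪ B| = 191.6786.
|(A ∪ B) ∩ C| = 24.48.

24.48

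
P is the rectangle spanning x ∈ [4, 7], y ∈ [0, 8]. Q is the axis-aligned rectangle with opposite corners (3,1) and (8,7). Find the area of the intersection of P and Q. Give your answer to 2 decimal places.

|P∩Q|: x∈[4,7], y∈[1,7] → 3·6 = 18.

18.00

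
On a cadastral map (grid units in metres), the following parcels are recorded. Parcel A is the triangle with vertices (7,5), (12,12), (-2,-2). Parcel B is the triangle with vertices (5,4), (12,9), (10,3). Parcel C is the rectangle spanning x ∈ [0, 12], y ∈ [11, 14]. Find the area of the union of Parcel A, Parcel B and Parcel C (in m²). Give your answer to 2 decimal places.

64.90

By inclusion–exclusion:
Individual areas: |Parcel A| = 14, |Parcel B| = 16, |Parcel C| = 36.
|Parcel A∩Parcel B| = 0.9602.
|Parcel A∩Parcel C| = 0.1429.
|Parcel B∩Parcel C| = 0.
|Parcel A∩Parcel B∩Parcel C| = 0.
|Parcel A ∪ Parcel B ∪ Parcel C| = 66 − 1.1031 + 0 = 64.90.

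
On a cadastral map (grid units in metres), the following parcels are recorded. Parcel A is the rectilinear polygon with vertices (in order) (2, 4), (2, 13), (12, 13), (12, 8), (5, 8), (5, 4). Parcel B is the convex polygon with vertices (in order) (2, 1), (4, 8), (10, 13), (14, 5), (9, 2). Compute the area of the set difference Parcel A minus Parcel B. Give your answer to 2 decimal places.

|Parcel A| = 62, |Parcel A∩Parcel B| = 27.2857.
|Parcel A ∖ Parcel B| = |Parcel A| − |Parcel A∩Parcel B| = 62 − 27.2857 = 34.71.

34.71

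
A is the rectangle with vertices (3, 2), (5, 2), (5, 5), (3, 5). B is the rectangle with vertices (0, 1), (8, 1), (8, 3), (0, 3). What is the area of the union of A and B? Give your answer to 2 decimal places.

By inclusion–exclusion:
Individual areas: |A| = 6, |B| = 16.
|A∩B|: x∈[3,5], y∈[2,3] → 2·1 = 2.
|A ∪ B| = 22 − 2 = 20.00.

20.00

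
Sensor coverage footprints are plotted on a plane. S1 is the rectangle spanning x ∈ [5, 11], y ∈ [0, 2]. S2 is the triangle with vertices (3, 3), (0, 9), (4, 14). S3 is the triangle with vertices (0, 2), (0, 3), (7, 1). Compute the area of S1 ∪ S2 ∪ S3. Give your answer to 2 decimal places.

By inclusion–exclusion:
Individual areas: |S1| = 12, |S2| = 19.5, |S3| = 3.5.
|S1∩S2| = 0.
|S1∩S3| = 0.2857.
|S2∩S3| = 0.
|S1∩S2∩S3| = 0.
|S1 ∪ S2 ∪ S3| = 35 − 0.2857 + 0 = 34.71.

34.71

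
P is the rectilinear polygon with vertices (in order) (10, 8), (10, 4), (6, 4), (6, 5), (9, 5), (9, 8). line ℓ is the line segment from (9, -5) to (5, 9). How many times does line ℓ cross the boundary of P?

2

The segment meets the boundary at (6.143,5), (6.429,4).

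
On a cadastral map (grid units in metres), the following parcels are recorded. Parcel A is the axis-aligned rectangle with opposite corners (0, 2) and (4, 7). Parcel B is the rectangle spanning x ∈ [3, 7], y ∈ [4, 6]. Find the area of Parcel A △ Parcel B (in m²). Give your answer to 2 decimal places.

|Parcel A∩Parcel B|: x∈[3,4], y∈[4,6] → 1·2 = 2.
|Parcel A △ Parcel B| = |Parcel A| + |Parcel B| − 2·|Parcel A∩Parcel B| = 20 + 8 − 4 = 24.00.

24.00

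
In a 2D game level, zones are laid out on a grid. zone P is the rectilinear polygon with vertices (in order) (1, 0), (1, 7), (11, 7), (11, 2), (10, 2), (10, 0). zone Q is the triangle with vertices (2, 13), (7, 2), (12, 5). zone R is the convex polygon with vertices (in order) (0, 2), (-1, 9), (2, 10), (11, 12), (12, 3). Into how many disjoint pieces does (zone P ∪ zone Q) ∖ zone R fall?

3

(zone P ∪ zone Q) ∖ zone R splits into 3 disjoint pieces (area 2.5444, area 0.0356, area 23).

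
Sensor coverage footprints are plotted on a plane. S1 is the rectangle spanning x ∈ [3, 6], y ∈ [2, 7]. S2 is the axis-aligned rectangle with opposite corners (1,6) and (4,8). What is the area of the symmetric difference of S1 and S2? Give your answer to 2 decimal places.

|S1∩S2|: x∈[3,4], y∈[6,7] → 1·1 = 1.
|S1 △ S2| = |S1| + |S2| − 2·|S1∩S2| = 15 + 6 − 2 = 19.00.

19.00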